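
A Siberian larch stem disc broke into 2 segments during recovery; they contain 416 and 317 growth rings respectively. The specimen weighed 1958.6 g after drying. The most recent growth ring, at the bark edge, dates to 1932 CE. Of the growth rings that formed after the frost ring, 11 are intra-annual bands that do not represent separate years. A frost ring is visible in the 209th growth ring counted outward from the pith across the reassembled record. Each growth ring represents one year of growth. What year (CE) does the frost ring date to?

1419 CE

Total growth rings = 416 + 317 = 733.
733 − 209 = 524 growth rings lie beyond the frost ring toward the bark edge.
Excluding 11 false growth rings: 524 − 11 = 513.
The growth ring at the bark edge is 1932 CE, so the frost ring dates to 1932 − 513 = 1419 CE.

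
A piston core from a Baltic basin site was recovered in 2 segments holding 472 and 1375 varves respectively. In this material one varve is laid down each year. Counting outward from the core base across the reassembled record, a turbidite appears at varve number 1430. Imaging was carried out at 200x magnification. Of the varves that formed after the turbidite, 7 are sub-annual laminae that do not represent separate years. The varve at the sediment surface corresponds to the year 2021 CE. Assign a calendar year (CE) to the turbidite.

1611 CE

Total varves = 472 + 1375 = 1847.
Between varve 1430 and the sediment surface there are 1847 − 1430 = 417 varves.
417 − 7 false = 410 true varves after the turbidite.
Counting back 410 years from 2021 CE places the turbidite in 2021 − 410 = 1611 CE.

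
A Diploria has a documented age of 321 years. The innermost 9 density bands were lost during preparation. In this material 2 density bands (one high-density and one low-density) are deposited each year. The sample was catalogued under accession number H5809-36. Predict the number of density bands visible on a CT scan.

With 2 density bands per year, 321 years would produce 321 × 2 = 642 density bands.
Subtracting the 9 density bands not captured gives 642 − 9 = 633 density bands in the record.

633 density bands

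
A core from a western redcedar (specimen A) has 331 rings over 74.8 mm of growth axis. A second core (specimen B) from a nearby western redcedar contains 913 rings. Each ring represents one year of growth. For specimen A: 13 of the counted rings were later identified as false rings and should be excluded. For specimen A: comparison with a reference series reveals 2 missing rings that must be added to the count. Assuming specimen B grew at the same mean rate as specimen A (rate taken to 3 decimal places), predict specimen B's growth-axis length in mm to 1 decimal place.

213.6 mm

Specimen A: adjusted count: 331 − 13 + 2 = 320 rings.
A: Extension rate ≈ 74.8 / 320 = 0.234 mm/yr.
B's length ≈ 0.234 × 913 = 213.6 mm.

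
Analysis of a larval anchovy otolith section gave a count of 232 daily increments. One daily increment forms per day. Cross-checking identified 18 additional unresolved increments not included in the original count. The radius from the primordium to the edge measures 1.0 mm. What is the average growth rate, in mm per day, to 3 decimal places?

0.004 mm per day

After corrections the count is 232 + 18 = 250 daily increments.
Extension rate ≈ 1.0 / 250 = 0.004 mm per day.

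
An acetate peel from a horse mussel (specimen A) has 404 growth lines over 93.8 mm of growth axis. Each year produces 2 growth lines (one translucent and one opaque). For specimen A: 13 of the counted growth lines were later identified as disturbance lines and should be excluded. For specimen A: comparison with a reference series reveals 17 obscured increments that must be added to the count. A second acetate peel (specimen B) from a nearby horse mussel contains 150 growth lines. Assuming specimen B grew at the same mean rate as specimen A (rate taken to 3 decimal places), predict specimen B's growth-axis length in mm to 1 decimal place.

Specimen A: adjusted count: 404 − 13 + 17 = 408 growth lines.
Specimen A: with 2 growth lines per year, 408 / 2 = 204 years.
A: 93.8 mm over 204 years gives 93.8 / 204 ≈ 0.460 mm/yr.
Specimen B: with 2 growth lines per year, 150 / 2 = 75 years. B's length ≈ 0.460 × 75 = 34.5 mm.

34.5 mm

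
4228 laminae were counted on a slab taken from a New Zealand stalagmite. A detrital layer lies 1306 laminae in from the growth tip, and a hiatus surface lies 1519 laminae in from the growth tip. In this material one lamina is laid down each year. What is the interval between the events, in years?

213 yr

The two markers are separated by 1519 − 1306 = 213 laminae.
One lamina per year makes the interval 213 years.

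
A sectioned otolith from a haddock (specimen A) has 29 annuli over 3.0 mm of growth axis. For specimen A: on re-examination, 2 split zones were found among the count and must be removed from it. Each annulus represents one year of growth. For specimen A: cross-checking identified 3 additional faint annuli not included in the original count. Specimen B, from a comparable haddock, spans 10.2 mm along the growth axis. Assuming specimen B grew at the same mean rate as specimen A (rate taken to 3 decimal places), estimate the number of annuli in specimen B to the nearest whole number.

Specimen A: correcting the raw count gives 29 − 2 + 3 = 30 true annuli.
A: Extension rate ≈ 3.0 / 30 = 0.100 mm/yr.
For B, 10.2 / 0.100 = 102.00 years ≈ 102 annuli.

102 annuli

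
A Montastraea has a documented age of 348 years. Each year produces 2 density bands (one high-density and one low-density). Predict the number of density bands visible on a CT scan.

With 2 density bands per year, 348 years would produce 348 × 2 = 696 density bands.
So 696 density bands should be present.

696 density bands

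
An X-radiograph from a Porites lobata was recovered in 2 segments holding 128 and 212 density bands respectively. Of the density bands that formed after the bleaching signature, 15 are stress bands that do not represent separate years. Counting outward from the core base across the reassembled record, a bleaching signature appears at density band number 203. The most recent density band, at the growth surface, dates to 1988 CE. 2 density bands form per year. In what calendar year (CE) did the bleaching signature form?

Total density bands = 128 + 212 = 340.
Between density band 203 and the growth surface there are 340 − 203 = 137 density bands.
Excluding 15 false density bands: 137 − 15 = 122.
122 density bands at 2 per year is 122 / 2 = 61 years.
1988 − 61 = 1927 CE.

1927 CE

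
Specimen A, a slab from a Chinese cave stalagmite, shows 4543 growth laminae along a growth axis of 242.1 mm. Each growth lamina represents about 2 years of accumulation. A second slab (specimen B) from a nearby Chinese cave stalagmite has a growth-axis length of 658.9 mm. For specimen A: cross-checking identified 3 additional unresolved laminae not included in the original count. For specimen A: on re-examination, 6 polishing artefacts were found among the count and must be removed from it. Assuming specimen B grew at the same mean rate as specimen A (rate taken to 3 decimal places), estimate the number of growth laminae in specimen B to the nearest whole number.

Specimen A: adjusted count: 4543 − 6 + 3 = 4540 growth laminae.
Specimen A: 4540 growth laminae at 2 years each span 4540 × 2 = 9080 years.
A: 242.1 mm over 9080 years gives 242.1 / 9080 ≈ 0.027 mm/yr.
Specimen B: 658.9 mm / 0.027 mm per year = 24403.70 years; at 2 years per growth lamina that is 24403.70 / 2 ≈ 12202 growth laminae.

12202 growth laminae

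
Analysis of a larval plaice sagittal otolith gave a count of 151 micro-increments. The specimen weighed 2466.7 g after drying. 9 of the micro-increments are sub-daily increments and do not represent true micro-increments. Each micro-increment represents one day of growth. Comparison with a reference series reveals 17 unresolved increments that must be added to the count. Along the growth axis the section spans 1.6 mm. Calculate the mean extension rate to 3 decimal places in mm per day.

0.010 mm per day

Adjusted count: 151 − 9 + 17 = 159 micro-increments.
1.6 mm over 159 days gives 1.6 / 159 ≈ 0.010 mm per day.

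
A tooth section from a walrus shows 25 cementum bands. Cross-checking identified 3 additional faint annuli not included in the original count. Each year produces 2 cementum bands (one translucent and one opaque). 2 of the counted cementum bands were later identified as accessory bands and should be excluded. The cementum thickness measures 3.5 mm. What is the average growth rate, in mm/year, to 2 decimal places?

0.27 mm/year

Correcting the raw count gives 25 − 2 + 3 = 26 true cementum bands.
With 2 cementum bands per year, 26 / 2 = 13 years.
3.5 mm over 13 years gives 3.5 / 13 ≈ 0.27 mm/year.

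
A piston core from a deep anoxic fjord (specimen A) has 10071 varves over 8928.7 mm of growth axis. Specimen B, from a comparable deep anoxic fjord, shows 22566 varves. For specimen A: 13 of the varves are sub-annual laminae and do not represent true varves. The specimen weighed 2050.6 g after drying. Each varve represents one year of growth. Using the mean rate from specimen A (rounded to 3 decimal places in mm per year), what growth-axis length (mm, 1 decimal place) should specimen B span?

20038.6 mm

Specimen A: correcting the raw count gives 10071 − 13 = 10058 true varves.
A: Mean rate = 8928.7 mm / 10058 years ≈ 0.888 mm/year.
For B, 0.888 mm/year × 22566 years = 20038.6 mm.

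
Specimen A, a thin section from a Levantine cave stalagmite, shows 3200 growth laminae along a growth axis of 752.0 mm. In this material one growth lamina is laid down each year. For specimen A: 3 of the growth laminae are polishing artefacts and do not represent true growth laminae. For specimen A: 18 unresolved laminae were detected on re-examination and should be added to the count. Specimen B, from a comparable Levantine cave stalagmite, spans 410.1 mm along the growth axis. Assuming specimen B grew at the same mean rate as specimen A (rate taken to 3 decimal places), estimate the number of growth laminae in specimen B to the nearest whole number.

Specimen A: adjusted count: 3200 − 3 + 18 = 3215 growth laminae.
A: Mean rate = 752.0 mm / 3215 years ≈ 0.234 mm per year.
Specimen B: 410.1 mm / 0.234 mm per year = 1752.56 years ≈ 1753 growth laminae.

1753 growth laminae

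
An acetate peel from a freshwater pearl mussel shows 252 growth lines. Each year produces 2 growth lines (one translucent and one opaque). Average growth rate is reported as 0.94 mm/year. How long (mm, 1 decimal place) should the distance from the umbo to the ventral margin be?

118.4 mm

252 growth lines at 2 per year is 252 / 2 = 126 years.
126 years at 0.94 mm/year gives 0.94 × 126 = 118.4 mm.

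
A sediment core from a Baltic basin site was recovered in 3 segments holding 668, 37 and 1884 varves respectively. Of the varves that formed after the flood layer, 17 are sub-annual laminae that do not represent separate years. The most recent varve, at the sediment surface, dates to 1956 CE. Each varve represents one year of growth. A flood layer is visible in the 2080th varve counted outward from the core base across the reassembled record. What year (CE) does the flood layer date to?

1464 CE

Total varves = 668 + 37 + 1884 = 2589.
2589 − 2080 = 509 varves lie beyond the flood layer toward the sediment surface.
509 − 17 false = 492 true varves after the flood layer.
Counting back 492 years from 1956 CE places the flood layer in 1956 − 492 = 1464 CE.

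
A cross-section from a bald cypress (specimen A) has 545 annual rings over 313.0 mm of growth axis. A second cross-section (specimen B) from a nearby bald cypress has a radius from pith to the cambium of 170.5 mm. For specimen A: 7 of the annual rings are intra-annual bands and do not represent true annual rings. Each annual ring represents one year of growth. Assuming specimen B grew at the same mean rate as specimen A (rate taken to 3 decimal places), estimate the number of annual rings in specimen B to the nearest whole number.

Specimen A: adjusted count: 545 − 7 = 538 annual rings.
A: 313.0 mm over 538 years gives 313.0 / 538 ≈ 0.582 mm/year.
For B, 170.5 / 0.582 = 292.96 years ≈ 293 annual rings.

293 annual rings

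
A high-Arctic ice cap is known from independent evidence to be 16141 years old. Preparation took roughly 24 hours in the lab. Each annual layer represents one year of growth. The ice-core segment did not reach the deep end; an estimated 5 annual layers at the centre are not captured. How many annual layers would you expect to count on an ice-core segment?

Expected annual layers over 16141 years: 16141.
16141 − 5 missed = 16136 annual layers expected in the prepared section.

16136 annual layers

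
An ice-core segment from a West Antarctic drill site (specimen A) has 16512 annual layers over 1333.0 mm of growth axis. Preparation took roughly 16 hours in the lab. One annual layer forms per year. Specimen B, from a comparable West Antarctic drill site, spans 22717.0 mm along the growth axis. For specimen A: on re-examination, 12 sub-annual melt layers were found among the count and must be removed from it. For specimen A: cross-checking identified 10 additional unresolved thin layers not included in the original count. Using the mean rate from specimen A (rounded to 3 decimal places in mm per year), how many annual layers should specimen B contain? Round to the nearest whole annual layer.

280457 annual layers

Specimen A: correcting the raw count gives 16512 − 12 + 10 = 16510 true annual layers.
A: Extension rate ≈ 1333.0 / 16510 = 0.081 mm/yr.
For B, 22717.0 / 0.081 = 280456.79 years ≈ 280457 annual layers.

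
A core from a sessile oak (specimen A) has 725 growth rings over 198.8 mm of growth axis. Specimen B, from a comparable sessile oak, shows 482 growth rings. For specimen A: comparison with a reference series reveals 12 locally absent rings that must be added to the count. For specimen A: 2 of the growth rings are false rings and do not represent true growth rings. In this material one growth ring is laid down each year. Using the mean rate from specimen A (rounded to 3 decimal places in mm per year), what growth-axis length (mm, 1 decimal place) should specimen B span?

Specimen A: correcting the raw count gives 725 − 2 + 12 = 735 true growth rings.
A: Extension rate ≈ 198.8 / 735 = 0.270 mm per year.
For B, 0.270 mm/year × 482 years = 130.1 mm.

130.1 mm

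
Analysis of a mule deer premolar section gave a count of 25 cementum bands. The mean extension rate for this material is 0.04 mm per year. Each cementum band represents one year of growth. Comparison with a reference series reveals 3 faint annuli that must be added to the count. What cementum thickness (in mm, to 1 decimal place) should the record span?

1.1 mm

Adjusted count: 25 + 3 = 28 cementum bands.
Length ≈ 0.04 × 28 = 1.1 mm.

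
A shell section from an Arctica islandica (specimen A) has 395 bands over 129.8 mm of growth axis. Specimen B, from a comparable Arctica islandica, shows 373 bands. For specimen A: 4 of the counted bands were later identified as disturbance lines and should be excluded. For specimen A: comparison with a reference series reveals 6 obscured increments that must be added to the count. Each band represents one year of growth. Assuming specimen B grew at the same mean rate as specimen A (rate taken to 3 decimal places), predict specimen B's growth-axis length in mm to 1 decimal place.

Specimen A: correcting the raw count gives 395 − 4 + 6 = 397 true bands.
A: 129.8 mm over 397 years gives 129.8 / 397 ≈ 0.327 mm/year.
For B, 0.327 mm/year × 373 years = 122.0 mm.

122.0 mm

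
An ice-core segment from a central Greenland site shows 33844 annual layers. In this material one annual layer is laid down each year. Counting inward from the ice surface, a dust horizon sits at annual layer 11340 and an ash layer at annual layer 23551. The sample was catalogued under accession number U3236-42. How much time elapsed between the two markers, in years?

12211 years

23551 − 11340 = 12211 annual layers lie between the two events.
One annual layer per year makes the interval 12211 years.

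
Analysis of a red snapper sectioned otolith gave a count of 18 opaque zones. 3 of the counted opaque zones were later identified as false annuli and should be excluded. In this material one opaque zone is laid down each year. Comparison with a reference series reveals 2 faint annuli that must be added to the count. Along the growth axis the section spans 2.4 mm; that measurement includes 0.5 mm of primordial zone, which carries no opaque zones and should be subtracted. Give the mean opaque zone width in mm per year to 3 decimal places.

Adjusted count: 18 − 3 + 2 = 17 opaque zones.
Removing the 0.5 mm offcut leaves 2.4 − 0.5 = 1.9 mm.
Extension rate ≈ 1.9 / 17 = 0.112 mm per year.

0.112 mm per year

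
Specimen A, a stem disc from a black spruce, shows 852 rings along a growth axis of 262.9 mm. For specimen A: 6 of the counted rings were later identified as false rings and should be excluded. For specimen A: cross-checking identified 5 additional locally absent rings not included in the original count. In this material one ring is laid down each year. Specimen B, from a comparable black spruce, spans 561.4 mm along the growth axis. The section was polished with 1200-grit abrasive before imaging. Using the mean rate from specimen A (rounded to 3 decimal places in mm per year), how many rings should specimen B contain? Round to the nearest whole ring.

1817 rings

Specimen A: true ring count = 852 − 6 + 5 = 851.
A: 262.9 mm over 851 years gives 262.9 / 851 ≈ 0.309 mm/year.
Specimen B: 561.4 mm / 0.309 mm per year = 1816.83 years ≈ 1817 rings.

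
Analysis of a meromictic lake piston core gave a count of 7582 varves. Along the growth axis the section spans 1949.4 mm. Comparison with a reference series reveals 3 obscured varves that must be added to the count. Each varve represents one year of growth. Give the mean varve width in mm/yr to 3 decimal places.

Correcting the raw count gives 7582 + 3 = 7585 true varves.
Extension rate ≈ 1949.4 / 7585 = 0.257 mm/yr.

0.257 mm/yr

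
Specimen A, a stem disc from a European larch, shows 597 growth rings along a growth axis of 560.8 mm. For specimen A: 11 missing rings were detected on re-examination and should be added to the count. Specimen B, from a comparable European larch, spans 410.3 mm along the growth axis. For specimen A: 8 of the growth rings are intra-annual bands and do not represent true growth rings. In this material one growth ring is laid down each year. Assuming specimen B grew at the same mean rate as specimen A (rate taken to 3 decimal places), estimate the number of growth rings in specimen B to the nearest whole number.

Specimen A: true growth ring count = 597 − 8 + 11 = 600.
A: Mean rate = 560.8 mm / 600 years ≈ 0.935 mm/yr.
Specimen B: 410.3 mm / 0.935 mm per year = 438.82 years ≈ 439 growth rings.

439 growth rings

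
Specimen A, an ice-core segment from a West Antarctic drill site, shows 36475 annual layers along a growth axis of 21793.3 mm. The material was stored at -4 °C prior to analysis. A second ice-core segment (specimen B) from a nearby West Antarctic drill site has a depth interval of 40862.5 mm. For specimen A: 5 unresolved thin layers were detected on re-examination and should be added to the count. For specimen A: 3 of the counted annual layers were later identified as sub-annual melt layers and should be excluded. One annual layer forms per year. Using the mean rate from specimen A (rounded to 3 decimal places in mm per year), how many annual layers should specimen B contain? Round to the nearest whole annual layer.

68446 annual layers

Specimen A: true annual layer count = 36475 − 3 + 5 = 36477.
A: Extension rate ≈ 21793.3 / 36477 = 0.597 mm/year.
Specimen B: 40862.5 mm / 0.597 mm per year = 68446.40 years ≈ 68446 annual layers.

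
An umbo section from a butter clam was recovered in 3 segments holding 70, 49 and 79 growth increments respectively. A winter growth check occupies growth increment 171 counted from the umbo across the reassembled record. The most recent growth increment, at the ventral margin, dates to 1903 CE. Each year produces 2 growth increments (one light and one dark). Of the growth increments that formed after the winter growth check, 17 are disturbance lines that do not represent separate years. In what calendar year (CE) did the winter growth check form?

Total growth increments = 70 + 49 + 79 = 198.
The winter growth check sits at growth increment 171 from the umbo, so 198 − 171 = 27 growth increments formed after it.
Removing the 17 false growth increments leaves 27 − 17 = 10 true growth increments beyond the winter growth check.
With 2 growth increments per year, 10 / 2 = 5 years.
Counting back 5 years from 1903 CE places the winter growth check in 1903 − 5 = 1898 CE.

1898 CE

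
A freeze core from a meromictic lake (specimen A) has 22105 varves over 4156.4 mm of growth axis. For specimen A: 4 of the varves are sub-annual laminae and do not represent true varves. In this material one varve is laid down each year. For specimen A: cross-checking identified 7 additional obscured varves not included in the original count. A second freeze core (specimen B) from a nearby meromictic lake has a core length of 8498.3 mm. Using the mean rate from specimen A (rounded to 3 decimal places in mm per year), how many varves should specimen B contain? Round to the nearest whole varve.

Specimen A: adjusted count: 22105 − 4 + 7 = 22108 varves.
A: Mean rate = 4156.4 mm / 22108 years ≈ 0.188 mm/yr.
B spans 8498.3 / 0.188 = 45203.72 years ≈ 45204 varves.

45204 varves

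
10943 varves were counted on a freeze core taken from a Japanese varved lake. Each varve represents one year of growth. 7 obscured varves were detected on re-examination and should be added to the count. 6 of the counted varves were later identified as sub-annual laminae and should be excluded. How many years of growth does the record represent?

True varve count = 10943 − 6 + 7 = 10944.
With a one-to-one varve periodicity this is 10944 years.

10944 years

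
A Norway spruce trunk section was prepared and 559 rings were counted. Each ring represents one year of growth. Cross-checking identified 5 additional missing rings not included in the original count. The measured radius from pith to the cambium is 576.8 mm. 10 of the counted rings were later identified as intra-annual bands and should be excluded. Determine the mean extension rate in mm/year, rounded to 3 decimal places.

Correcting the raw count gives 559 − 10 + 5 = 554 true rings.
576.8 mm over 554 years gives 576.8 / 554 ≈ 1.041 mm/year.

1.041 mm/year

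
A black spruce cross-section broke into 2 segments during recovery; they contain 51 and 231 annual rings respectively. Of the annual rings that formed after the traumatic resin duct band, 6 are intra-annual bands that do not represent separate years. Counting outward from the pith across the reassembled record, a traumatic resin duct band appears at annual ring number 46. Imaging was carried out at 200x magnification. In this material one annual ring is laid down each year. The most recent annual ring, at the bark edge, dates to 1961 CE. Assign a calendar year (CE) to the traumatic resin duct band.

1731 CE

Total annual rings = 51 + 231 = 282.
282 − 46 = 236 annual rings lie beyond the traumatic resin duct band toward the bark edge.
Removing the 6 false annual rings leaves 236 − 6 = 230 true annual rings beyond the traumatic resin duct band.
The annual ring at the bark edge is 1961 CE, so the traumatic resin duct band dates to 1961 − 230 = 1731 CE.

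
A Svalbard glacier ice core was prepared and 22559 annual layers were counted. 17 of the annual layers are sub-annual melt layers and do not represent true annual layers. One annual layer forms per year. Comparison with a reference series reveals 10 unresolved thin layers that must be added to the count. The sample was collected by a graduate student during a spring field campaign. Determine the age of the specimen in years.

Adjusted count: 22559 − 17 + 10 = 22552 annual layers.
With a one-to-one annual layer periodicity this is 22552 years.

22552 years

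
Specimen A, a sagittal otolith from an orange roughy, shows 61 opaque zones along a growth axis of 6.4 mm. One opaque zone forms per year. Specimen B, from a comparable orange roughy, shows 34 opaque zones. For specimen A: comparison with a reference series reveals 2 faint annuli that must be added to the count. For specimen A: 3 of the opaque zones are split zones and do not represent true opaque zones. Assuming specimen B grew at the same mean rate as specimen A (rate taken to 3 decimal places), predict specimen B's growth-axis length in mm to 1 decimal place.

3.6 mm

Specimen A: true opaque zone count = 61 − 3 + 2 = 60.
A: Extension rate ≈ 6.4 / 60 = 0.107 mm/yr.
Length of B = 0.107 × 34 = 3.6 mm.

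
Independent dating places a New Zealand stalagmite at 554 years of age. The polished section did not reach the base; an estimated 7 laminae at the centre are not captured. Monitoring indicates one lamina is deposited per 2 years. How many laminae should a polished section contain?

270 laminae

At 2 years per lamina, 554 / 2 = 277 laminae are expected.
Subtracting the 7 laminae not captured gives 277 − 7 = 270 laminae in the record.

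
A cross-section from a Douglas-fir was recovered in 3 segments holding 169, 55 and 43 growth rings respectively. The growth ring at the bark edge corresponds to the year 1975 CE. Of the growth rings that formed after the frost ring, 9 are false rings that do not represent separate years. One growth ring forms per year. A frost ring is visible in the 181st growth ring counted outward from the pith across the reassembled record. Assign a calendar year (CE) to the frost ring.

Total growth rings = 169 + 55 + 43 = 267.
The frost ring sits at growth ring 181 from the pith, so 267 − 181 = 86 growth rings formed after it.
Excluding 9 false growth rings: 86 − 9 = 77.
1975 − 77 = 1898 CE.

1898 CE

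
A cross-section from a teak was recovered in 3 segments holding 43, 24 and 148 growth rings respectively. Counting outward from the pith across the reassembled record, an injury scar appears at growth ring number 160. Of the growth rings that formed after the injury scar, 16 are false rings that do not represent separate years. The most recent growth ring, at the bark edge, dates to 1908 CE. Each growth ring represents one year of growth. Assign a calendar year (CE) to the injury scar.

Total growth rings = 43 + 24 + 148 = 215.
The injury scar sits at growth ring 160 from the pith, so 215 − 160 = 55 growth rings formed after it.
Excluding 16 false growth rings: 55 − 16 = 39.
1908 − 39 = 1869 CE.

1869 CE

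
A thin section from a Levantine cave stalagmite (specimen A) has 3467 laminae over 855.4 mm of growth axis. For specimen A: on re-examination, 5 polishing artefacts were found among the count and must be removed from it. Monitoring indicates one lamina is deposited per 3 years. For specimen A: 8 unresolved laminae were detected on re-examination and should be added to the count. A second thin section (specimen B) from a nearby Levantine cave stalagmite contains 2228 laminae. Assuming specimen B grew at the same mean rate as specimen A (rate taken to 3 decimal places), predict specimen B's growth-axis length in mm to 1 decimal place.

548.1 mm

Specimen A: adjusted count: 3467 − 5 + 8 = 3470 laminae.
Specimen A: multiplying by 3 years per lamina: 3470 × 3 = 10410 years.
A: 855.4 mm over 10410 years gives 855.4 / 10410 ≈ 0.082 mm per year.
Specimen B: 2228 laminae at 3 years each span 2228 × 3 = 6684 years. Length of B = 0.082 × 6684 = 548.1 mm.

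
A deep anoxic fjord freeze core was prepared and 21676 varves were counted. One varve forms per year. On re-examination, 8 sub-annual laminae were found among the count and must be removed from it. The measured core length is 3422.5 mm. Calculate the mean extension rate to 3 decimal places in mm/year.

0.158 mm/year

After corrections the count is 21676 − 8 = 21668 varves.
3422.5 mm over 21668 years gives 3422.5 / 21668 ≈ 0.158 mm/year.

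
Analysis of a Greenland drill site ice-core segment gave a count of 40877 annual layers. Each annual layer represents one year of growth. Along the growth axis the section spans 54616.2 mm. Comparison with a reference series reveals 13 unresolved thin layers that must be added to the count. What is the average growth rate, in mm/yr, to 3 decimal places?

1.336 mm/yr

Correcting the raw count gives 40877 + 13 = 40890 true annual layers.
Mean rate = 54616.2 mm / 40890 years ≈ 1.336 mm/yr.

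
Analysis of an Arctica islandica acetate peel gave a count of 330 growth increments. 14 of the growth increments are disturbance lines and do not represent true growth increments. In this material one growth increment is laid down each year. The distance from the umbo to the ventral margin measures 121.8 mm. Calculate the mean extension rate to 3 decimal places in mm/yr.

0.385 mm/yr

Correcting the raw count gives 330 − 14 = 316 true growth increments.
Mean rate = 121.8 mm / 316 years ≈ 0.385 mm/yr.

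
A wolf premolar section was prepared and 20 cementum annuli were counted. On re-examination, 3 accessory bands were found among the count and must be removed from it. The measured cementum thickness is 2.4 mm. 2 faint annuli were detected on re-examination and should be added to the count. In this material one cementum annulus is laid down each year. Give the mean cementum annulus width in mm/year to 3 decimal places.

0.126 mm/year

After corrections the count is 20 − 3 + 2 = 19 cementum annuli.
2.4 mm over 19 years gives 2.4 / 19 ≈ 0.126 mm/year.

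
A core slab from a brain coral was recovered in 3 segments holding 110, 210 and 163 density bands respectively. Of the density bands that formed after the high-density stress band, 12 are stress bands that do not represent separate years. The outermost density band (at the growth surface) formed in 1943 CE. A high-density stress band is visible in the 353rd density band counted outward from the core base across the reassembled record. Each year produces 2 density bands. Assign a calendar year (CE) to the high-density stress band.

1884 CE

Total density bands = 110 + 210 + 163 = 483.
The high-density stress band sits at density band 353 from the core base, so 483 − 353 = 130 density bands formed after it.
130 − 12 false = 118 true density bands after the high-density stress band.
118 density bands at 2 per year is 118 / 2 = 59 years.
Counting back 59 years from 1943 CE places the high-density stress band in 1943 − 59 = 1884 CE.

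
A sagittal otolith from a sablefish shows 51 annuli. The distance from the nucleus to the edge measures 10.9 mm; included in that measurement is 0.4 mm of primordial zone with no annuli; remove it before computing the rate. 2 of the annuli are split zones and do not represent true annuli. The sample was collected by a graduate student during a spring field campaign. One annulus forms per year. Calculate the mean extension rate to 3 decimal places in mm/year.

Adjusted count: 51 − 2 = 49 annuli.
Net length = 10.9 − 0.4 = 10.5 mm.
10.5 mm over 49 years gives 10.5 / 49 ≈ 0.214 mm/year.

0.214 mm/year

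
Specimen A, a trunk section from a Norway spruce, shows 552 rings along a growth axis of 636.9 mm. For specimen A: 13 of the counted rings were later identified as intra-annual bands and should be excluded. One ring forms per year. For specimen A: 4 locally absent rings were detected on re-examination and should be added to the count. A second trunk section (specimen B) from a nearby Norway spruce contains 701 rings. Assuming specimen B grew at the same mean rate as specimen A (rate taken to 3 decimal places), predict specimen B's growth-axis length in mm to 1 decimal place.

Specimen A: correcting the raw count gives 552 − 13 + 4 = 543 true rings.
A: Extension rate ≈ 636.9 / 543 = 1.173 mm per year.
Length of B = 1.173 × 701 = 822.3 mm.

822.3 mm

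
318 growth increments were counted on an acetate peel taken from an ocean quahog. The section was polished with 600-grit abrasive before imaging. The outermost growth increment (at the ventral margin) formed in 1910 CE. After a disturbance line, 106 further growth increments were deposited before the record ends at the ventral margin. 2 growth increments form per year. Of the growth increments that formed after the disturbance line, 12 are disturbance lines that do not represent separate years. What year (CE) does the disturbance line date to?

1863 CE

There are 106 growth increments younger than the disturbance line.
Excluding 12 false growth increments: 106 − 12 = 94.
Dividing by 2 growth increments per year: 94 / 2 = 47 years.
Counting back 47 years from 1910 CE places the disturbance line in 1910 − 47 = 1863 CE.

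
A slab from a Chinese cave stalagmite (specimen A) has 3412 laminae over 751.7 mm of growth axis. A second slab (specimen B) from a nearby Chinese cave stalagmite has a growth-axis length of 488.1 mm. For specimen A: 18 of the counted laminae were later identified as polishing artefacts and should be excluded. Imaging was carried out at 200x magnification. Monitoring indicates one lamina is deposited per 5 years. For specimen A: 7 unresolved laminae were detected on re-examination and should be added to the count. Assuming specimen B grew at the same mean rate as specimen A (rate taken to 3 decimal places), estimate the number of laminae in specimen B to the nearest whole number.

2219 laminae

Specimen A: correcting the raw count gives 3412 − 18 + 7 = 3401 true laminae.
Specimen A: multiplying by 5 years per lamina: 3401 × 5 = 17005 years.
A: 751.7 mm over 17005 years gives 751.7 / 17005 ≈ 0.044 mm per year.
For B, 488.1 / 0.044 = 11093.18 years; at 5 years per lamina that is 11093.18 / 5 ≈ 2219 laminae.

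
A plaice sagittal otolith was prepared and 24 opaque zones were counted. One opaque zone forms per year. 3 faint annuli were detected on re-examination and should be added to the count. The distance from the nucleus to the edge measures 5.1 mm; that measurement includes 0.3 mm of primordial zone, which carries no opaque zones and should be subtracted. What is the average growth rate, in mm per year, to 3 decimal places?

After corrections the count is 24 + 3 = 27 opaque zones.
Net length = 5.1 − 0.3 = 4.8 mm.
Extension rate ≈ 4.8 / 27 = 0.178 mm per year.

0.178 mm per year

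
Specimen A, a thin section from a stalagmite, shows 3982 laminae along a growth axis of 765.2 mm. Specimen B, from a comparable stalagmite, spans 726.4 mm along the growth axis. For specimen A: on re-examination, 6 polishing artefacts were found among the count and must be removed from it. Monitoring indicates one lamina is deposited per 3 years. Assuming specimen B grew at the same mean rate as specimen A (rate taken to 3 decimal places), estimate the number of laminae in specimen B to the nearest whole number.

Specimen A: correcting the raw count gives 3982 − 6 = 3976 true laminae.
Specimen A: multiplying by 3 years per lamina: 3976 × 3 = 11928 years.
A: Mean rate = 765.2 mm / 11928 years ≈ 0.064 mm/year.
For B, 726.4 / 0.064 = 11350.00 years; at 3 years per lamina that is 11350.00 / 3 ≈ 3783 laminae.

3783 laminae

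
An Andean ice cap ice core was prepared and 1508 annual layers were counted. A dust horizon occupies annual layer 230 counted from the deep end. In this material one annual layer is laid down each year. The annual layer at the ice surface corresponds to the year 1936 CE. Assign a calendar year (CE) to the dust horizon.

1508 − 230 = 1278 annual layers lie beyond the dust horizon toward the ice surface.
The annual layer at the ice surface is 1936 CE, so the dust horizon dates to 1936 − 1278 = 658 CE.

658 CE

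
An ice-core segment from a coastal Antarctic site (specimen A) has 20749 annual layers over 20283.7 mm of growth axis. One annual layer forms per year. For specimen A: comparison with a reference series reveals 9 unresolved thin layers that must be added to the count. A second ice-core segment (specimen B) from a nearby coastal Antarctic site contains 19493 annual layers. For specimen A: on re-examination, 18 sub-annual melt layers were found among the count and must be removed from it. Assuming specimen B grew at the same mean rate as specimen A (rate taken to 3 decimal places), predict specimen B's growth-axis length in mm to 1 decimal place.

19064.2 mm

Specimen A: true annual layer count = 20749 − 18 + 9 = 20740.
A: Mean rate = 20283.7 mm / 20740 years ≈ 0.978 mm/year.
Length of B = 0.978 × 19493 = 19064.2 mm.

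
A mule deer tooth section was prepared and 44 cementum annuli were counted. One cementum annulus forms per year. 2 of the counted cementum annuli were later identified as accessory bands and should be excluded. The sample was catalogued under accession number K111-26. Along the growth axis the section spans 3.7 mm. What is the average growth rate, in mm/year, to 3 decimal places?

0.088 mm/year

Correcting the raw count gives 44 − 2 = 42 true cementum annuli.
Mean rate = 3.7 mm / 42 years ≈ 0.088 mm/year.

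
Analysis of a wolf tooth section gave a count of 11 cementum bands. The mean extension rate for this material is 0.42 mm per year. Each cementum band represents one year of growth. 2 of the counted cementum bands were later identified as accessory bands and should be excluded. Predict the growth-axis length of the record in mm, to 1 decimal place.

3.8 mm

Correcting the raw count gives 11 − 2 = 9 true cementum bands.
Length ≈ 0.42 × 9 = 3.8 mm.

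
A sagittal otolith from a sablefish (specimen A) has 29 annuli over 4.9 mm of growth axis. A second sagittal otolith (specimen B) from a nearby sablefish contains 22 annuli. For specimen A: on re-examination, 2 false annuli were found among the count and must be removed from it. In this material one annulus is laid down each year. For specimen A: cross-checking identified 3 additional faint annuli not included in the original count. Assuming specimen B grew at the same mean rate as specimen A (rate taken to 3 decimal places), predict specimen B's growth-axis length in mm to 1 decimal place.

Specimen A: true annulus count = 29 − 2 + 3 = 30.
A: Mean rate = 4.9 mm / 30 years ≈ 0.163 mm/yr.
Length of B = 0.163 × 22 = 3.6 mm.

3.6 mm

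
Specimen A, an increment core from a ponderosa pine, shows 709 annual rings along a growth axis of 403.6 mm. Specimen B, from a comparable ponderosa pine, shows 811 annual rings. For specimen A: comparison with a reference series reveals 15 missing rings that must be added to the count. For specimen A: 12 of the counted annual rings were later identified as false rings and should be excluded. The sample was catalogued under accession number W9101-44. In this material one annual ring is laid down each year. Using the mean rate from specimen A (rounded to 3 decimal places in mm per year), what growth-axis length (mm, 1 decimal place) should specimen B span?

Specimen A: after corrections the count is 709 − 12 + 15 = 712 annual rings.
A: Extension rate ≈ 403.6 / 712 = 0.567 mm per year.
For B, 0.567 mm/year × 811 years = 459.8 mm.

459.8 mm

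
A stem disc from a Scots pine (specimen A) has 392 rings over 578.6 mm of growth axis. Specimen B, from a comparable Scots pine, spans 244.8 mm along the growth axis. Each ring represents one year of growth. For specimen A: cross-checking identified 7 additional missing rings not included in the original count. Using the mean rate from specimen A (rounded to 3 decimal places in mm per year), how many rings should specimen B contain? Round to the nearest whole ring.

Specimen A: true ring count = 392 + 7 = 399.
A: Extension rate ≈ 578.6 / 399 = 1.450 mm/yr.
Specimen B: 244.8 mm / 1.450 mm per year = 168.83 years ≈ 169 rings.

169 rings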